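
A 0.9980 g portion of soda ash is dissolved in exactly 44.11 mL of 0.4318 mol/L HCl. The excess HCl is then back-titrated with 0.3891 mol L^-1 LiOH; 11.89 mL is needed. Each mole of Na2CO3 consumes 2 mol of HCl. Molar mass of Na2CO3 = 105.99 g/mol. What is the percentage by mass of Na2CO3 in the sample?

Total n(HCl) added = 0.4318 x 0.04411 = 0.01905 mol.
n(LiOH) used = 0.3891 x 0.01189 = 0.004626 mol, which equals the excess n(HCl).
So n(HCl) consumed by the sample = 0.01905 - 0.004626 = 0.01442 mol.
n(Na2CO3) = 0.01442 / 2 = 0.007210 mol.
mass Na2CO3 = 0.007210 x 105.99 = 0.7642 g, so %Na2CO3 = 0.7642/0.9980 x 100 = 76.6%.

76.6%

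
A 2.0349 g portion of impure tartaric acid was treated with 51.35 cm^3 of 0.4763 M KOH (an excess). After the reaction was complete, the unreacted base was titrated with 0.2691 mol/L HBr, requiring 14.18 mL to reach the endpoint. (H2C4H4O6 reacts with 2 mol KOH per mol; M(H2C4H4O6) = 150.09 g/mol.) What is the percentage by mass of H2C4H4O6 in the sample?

Total n(KOH) added = 0.4763 x 0.05135 = 0.02446 mol.
n(HBr) used = 0.2691 x 0.01418 = 0.003816 mol, which equals the excess n(KOH).
So n(KOH) consumed by the sample = 0.02446 - 0.003816 = 0.02064 mol.
n(H2C4H4O6) = 0.02064 / 2 = 0.01032 mol.
mass H2C4H4O6 = 0.01032 x 150.09 = 1.549 g, so %H2C4H4O6 = 1.549/2.0349 x 100 = 76.1%.

76.1%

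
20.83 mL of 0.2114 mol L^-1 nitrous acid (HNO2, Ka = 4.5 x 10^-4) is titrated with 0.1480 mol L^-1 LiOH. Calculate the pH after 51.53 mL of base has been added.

n(acid) = 0.2114 x 0.02083 = 0.004403 mol; n(LiOH) added = 0.1480 x 0.05153 = 0.007626 mol.
Base is in excess by 0.007626 - 0.004403 = 0.003223 mol in a total volume of 0.07236 L.
[OH^-] = 0.003223/0.07236 = 0.04454 M, so pOH = 1.35 and pH = 14.00 - 1.35 = 12.65.

12.65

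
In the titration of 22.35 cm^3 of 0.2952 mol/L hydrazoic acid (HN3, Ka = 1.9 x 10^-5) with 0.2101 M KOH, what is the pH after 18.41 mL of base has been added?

Initial n(HN3) = 0.2952 x 0.02235 = 0.006598 mol.
n(KOH) added = 0.2101 x 0.01841 = 0.003868 mol, converting that many moles of HN3 to N3-.
Remaining n(HN3) = 0.002730 mol; n(N3-) = 0.003868 mol.
By Henderson-Hasselbalch, pH = pKa + log([A^-]/[HA]) = 4.72 + log(0.003868/0.002730) = 4.72 + (+0.15) = 4.87.

4.87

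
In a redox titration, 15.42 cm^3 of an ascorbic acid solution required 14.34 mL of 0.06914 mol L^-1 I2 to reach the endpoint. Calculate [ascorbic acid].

n(I2) = 0.06914 x 0.01434 = 0.0009915 mol.
From the balanced equation, 1 mol I2 reacts with 1 mol ascorbic acid, so n(ascorbic acid) = 0.0009915 x 1/1 = 0.0009915 mol.
[ascorbic acid] = 0.0009915 / 0.01542 L = 0.0643 M.

0.0643 M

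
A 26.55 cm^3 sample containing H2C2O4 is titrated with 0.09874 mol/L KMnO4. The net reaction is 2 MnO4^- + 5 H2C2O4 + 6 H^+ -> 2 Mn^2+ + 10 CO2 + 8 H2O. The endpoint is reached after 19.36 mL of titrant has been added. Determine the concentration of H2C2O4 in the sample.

0.180 M

n(KMnO4) = 0.09874 x 0.01936 = 0.001912 mol.
From the balanced equation, 2 mol KMnO4 reacts with 5 mol H2C2O4, so n(H2C2O4) = 0.001912 x 5/2 = 0.004779 mol.
[H2C2O4] = 0.004779 / 0.02655 L = 0.180 M.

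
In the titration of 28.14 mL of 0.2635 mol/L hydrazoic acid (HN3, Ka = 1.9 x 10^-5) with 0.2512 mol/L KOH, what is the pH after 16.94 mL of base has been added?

Initial n(HN3) = 0.2635 x 0.02814 = 0.007415 mol.
n(KOH) added = 0.2512 x 0.01694 = 0.004255 mol, converting that many moles of HN3 to N3-.
Remaining n(HN3) = 0.003160 mol; n(N3-) = 0.004255 mol.
By Henderson-Hasselbalch, pH = pKa + log([A^-]/[HA]) = 4.72 + log(0.004255/0.003160) = 4.72 + (+0.13) = 4.85.

4.85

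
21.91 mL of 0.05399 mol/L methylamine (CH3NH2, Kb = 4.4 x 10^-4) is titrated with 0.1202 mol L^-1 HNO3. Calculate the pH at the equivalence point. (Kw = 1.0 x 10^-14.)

n(CH3NH2) = 0.05399 x 0.02191 = 0.001183 mol; V(HNO3) at equivalence = 0.001183/0.1202 = 0.009841 L.
At equivalence the base is fully converted to CH3NH3+; total volume = 0.03175 L, so [CH3NH3+] = 0.001183/0.03175 = 0.03726 M.
Ka(CH3NH3+) = Kw/Kb = 1.0e-14 / 4.4 x 10^-4 = 2.27e-11.
[H^+] = sqrt(Ka x [CH3NH3+]) = sqrt(2.27e-11 x 0.03726) = 9.20e-7 M.
pH = -log(9.20e-7) = 6.04.

6.04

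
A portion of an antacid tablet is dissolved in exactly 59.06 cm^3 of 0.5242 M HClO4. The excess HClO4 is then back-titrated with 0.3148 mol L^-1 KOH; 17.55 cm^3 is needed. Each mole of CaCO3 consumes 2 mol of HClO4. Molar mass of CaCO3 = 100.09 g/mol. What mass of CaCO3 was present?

Total n(HClO4) added = 0.5242 x 0.05906 = 0.03096 mol.
n(KOH) used = 0.3148 x 0.01755 = 0.005525 mol, which equals the excess n(HClO4).
So n(HClO4) consumed by the sample = 0.03096 - 0.005525 = 0.02543 mol.
n(CaCO3) = 0.02543 / 2 = 0.01272 mol.
mass = 0.01272 mol x 100.09 g/mol = 1.27 g.

1.27 g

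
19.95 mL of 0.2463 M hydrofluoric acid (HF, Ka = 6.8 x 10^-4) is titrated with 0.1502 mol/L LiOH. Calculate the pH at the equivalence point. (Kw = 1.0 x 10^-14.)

n(HF) = 0.2463 x 0.01995 = 0.004914 mol; V(LiOH) at equivalence = 0.004914/0.1502 = 0.03271 L.
At equivalence all the acid is converted to F-; total volume = 0.01995 + 0.03271 = 0.05266 L, so [F-] = 0.004914/0.05266 = 0.09330 M.
Kb = Kw/Ka = 1.0e-14 / 6.8 x 10^-4 = 1.47e-11.
[OH^-] = sqrt(Kb x [F-]) = sqrt(1.47e-11 x 0.09330) = 1.17e-6 M.
pOH = 5.93, so pH = 14.00 - 5.93 = 8.07.

8.07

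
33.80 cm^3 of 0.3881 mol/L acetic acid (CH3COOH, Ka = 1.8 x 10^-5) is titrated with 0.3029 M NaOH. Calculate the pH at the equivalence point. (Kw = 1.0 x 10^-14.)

n(CH3COOH) = 0.3881 x 0.03380 = 0.01312 mol; V(NaOH) at equivalence = 0.01312/0.3029 = 0.04331 L.
At equivalence all the acid is converted to CH3COO-; total volume = 0.03380 + 0.04331 = 0.07711 L, so [CH3COO-] = 0.01312/0.07711 = 0.1701 M.
Kb = Kw/Ka = 1.0e-14 / 1.8 x 10^-5 = 5.56e-10.
[OH^-] = sqrt(Kb x [CH3COO-]) = sqrt(5.56e-10 x 0.1701) = 9.72e-6 M.
pOH = 5.01, so pH = 14.00 - 5.01 = 8.99.

8.99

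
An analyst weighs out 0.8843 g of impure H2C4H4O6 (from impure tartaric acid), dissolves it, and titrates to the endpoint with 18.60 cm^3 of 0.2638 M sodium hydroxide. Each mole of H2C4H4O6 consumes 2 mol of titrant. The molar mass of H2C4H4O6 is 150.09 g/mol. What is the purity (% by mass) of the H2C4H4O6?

41.6%

n(NaOH) = 0.2638 x 0.01860 = 0.004907 mol.
n(H2C4H4O6) = 0.004907 / 2 = 0.002453 mol.
mass of H2C4H4O6 = 0.002453 x 150.09 = 0.3682 g.
% purity = 0.3682 / 0.8843 x 100 = 41.6%.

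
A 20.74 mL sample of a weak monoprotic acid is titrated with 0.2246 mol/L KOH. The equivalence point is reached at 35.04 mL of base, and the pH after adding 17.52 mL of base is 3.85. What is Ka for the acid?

17.52 mL is half of the equivalence volume, so this is the half-equivalence point where [HA] = [A^-].
At half-equivalence pH = pKa, so pKa = 3.85.
Ka = 10^(-3.85) = 1.4 x 10^-4.

1.4 x 10^-4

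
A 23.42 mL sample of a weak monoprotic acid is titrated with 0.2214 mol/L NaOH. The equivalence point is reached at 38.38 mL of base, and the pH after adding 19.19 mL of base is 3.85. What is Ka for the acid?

1.4 x 10^-4

19.19 mL is half of the equivalence volume, so this is the half-equivalence point where [HA] = [A^-].
At half-equivalence pH = pKa, so pKa = 3.85.
Ka = 10^(-3.85) = 1.4 x 10^-4.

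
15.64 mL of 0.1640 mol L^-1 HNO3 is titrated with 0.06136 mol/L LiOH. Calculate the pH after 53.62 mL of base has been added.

n(acid) = 0.1640 x 0.01564 = 0.002565 mol; n(LiOH) added = 0.06136 x 0.05362 = 0.003290 mol.
Base is in excess by 0.003290 - 0.002565 = 0.0007252 mol in a total volume of 0.06926 L.
[OH^-] = 0.0007252/0.06926 = 0.01047 M, so pOH = 1.98 and pH = 14.00 - 1.98 = 12.02.

12.02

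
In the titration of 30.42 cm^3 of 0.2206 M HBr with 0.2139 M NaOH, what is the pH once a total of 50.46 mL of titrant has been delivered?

n(acid) = 0.2206 x 0.03042 = 0.006711 mol; n(NaOH) added = 0.2139 x 0.05046 = 0.01079 mol.
Base is in excess by 0.01079 - 0.006711 = 0.004083 mol in a total volume of 0.08088 L.
[OH^-] = 0.004083/0.08088 = 0.05048 M, so pOH = 1.30 and pH = 14.00 - 1.30 = 12.70.

12.70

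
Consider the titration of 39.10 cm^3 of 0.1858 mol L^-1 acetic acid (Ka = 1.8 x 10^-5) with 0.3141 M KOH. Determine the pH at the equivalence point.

8.91

n(CH3COOH) = 0.1858 x 0.03910 = 0.007265 mol; V(KOH) at equivalence = 0.007265/0.3141 = 0.02313 L.
At equivalence all the acid is converted to CH3COO-; total volume = 0.03910 + 0.02313 = 0.06223 L, so [CH3COO-] = 0.007265/0.06223 = 0.1167 M.
Kb = Kw/Ka = 1.0e-14 / 1.8 x 10^-5 = 5.56e-10.
[OH^-] = sqrt(Kb x [CH3COO-]) = sqrt(5.56e-10 x 0.1167) = 8.05e-6 M.
pOH = 5.09, so pH = 14.00 - 5.09 = 8.91.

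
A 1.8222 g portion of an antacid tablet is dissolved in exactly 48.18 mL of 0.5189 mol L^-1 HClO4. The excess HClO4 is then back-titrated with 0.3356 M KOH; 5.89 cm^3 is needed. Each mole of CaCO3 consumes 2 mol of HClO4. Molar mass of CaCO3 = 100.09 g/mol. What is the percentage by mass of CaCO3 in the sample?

Total n(HClO4) added = 0.5189 x 0.04818 = 0.02500 mol.
n(KOH) used = 0.3356 x 0.005890 = 0.001977 mol, which equals the excess n(HClO4).
So n(HClO4) consumed by the sample = 0.02500 - 0.001977 = 0.02302 mol.
n(CaCO3) = 0.02302 / 2 = 0.01151 mol.
mass CaCO3 = 0.01151 x 100.09 = 1.152 g, so %CaCO3 = 1.152/1.8222 x 100 = 63.2%.

63.2%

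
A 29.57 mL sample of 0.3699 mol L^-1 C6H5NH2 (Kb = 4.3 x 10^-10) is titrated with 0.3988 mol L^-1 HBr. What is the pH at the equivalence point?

n(C6H5NH2) = 0.3699 x 0.02957 = 0.01094 mol; V(HBr) at equivalence = 0.01094/0.3988 = 0.02743 L.
At equivalence the base is fully converted to C6H5NH3+; total volume = 0.05700 L, so [C6H5NH3+] = 0.01094/0.05700 = 0.1919 M.
Ka(C6H5NH3+) = Kw/Kb = 1.0e-14 / 4.3 x 10^-10 = 2.33e-5.
[H^+] = sqrt(Ka x [C6H5NH3+]) = sqrt(2.33e-5 x 0.1919) = 0.00211 M.
pH = -log(0.00211) = 2.68.

2.68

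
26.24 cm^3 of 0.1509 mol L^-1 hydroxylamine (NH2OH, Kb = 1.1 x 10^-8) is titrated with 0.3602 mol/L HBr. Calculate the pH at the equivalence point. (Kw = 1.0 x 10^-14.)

3.51

n(NH2OH) = 0.1509 x 0.02624 = 0.003960 mol; V(HBr) at equivalence = 0.003960/0.3602 = 0.01099 L.
At equivalence the base is fully converted to NH3OH+; total volume = 0.03723 L, so [NH3OH+] = 0.003960/0.03723 = 0.1063 M.
Ka(NH3OH+) = Kw/Kb = 1.0e-14 / 1.1 x 10^-8 = 9.09e-7.
[H^+] = sqrt(Ka x [NH3OH+]) = sqrt(9.09e-7 x 0.1063) = 0.000311 M.
pH = -log(0.000311) = 3.51.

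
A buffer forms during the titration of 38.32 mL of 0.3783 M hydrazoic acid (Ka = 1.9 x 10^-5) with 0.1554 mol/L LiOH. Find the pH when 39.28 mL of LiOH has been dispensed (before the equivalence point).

4.58

Initial n(HN3) = 0.3783 x 0.03832 = 0.01450 mol.
n(LiOH) added = 0.1554 x 0.03928 = 0.006104 mol, converting that many moles of HN3 to N3-.
Remaining n(HN3) = 0.008392 mol; n(N3-) = 0.006104 mol.
By Henderson-Hasselbalch, pH = pKa + log([A^-]/[HA]) = 4.72 + log(0.006104/0.008392) = 4.72 + (-0.14) = 4.58.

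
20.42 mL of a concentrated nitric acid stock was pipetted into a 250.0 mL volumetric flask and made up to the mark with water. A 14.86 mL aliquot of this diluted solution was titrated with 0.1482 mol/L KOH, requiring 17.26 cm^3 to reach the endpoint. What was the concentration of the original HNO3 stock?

2.11 M

n(KOH) = 0.1482 x 0.01726 = 0.002558 mol.
n(HNO3) in the aliquot = 0.002558 mol.
[diluted HNO3] = 0.002558 / 0.01486 = 0.1721 M.
Dilution factor = 250.0/20.42 = 12.24, so [stock] = 0.1721 x 12.24 = 2.11 M.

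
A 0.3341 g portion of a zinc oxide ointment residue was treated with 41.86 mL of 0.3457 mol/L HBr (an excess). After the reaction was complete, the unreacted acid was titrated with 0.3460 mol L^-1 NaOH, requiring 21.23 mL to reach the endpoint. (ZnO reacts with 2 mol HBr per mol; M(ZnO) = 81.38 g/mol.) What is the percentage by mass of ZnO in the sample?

Total n(HBr) added = 0.3457 x 0.04186 = 0.01447 mol.
n(NaOH) used = 0.3460 x 0.02123 = 0.007346 mol, which equals the excess n(HBr).
So n(HBr) consumed by the sample = 0.01447 - 0.007346 = 0.007125 mol.
n(ZnO) = 0.007125 / 2 = 0.003563 mol.
mass ZnO = 0.003563 x 81.38 = 0.2899 g, so %ZnO = 0.2899/0.3341 x 100 = 86.8%.

86.8%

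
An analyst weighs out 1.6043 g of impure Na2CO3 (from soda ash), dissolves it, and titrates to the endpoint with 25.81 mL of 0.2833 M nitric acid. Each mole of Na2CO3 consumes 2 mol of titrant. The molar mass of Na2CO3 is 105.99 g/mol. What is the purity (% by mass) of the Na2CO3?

24.2%

n(HNO3) = 0.2833 x 0.02581 = 0.007312 mol.
n(Na2CO3) = 0.007312 / 2 = 0.003656 mol.
mass of Na2CO3 = 0.003656 x 105.99 = 0.3875 g.
% purity = 0.3875 / 1.6043 x 100 = 24.2%.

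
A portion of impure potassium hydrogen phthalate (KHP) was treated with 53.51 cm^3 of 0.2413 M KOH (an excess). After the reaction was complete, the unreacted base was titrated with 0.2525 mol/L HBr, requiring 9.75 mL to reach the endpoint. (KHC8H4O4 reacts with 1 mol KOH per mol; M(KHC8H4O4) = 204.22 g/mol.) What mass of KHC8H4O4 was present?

Total n(KOH) added = 0.2413 x 0.05351 = 0.01291 mol.
n(HBr) used = 0.2525 x 0.009750 = 0.002462 mol, which equals the excess n(KOH).
So n(KOH) consumed by the sample = 0.01291 - 0.002462 = 0.01045 mol.
n(KHC8H4O4) = 0.01045 / 1 = 0.01045 mol.
mass = 0.01045 mol x 204.22 g/mol = 2.13 g.

2.13 g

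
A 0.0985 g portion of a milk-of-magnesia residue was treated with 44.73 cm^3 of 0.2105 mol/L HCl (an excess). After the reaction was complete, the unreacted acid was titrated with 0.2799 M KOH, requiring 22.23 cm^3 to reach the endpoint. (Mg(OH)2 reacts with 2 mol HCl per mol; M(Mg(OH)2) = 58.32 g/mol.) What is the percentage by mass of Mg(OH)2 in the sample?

Total n(HCl) added = 0.2105 x 0.04473 = 0.009416 mol.
n(KOH) used = 0.2799 x 0.02223 = 0.006222 mol, which equals the excess n(HCl).
So n(HCl) consumed by the sample = 0.009416 - 0.006222 = 0.003193 mol.
n(Mg(OH)2) = 0.003193 / 2 = 0.001597 mol.
mass Mg(OH)2 = 0.001597 x 58.32 = 0.09312 g, so %Mg(OH)2 = 0.09312/0.0985 x 100 = 94.5%.

94.5%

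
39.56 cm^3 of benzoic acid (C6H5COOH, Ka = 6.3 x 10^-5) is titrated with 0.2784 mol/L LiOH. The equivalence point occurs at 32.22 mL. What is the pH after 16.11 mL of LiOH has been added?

4.20

16.11 mL is exactly half the equivalence volume (32.22/2), i.e. the half-equivalence point.
There, n(HA) = n(A^-), so pH = pKa = -log(6.3 x 10^-5) = 4.20.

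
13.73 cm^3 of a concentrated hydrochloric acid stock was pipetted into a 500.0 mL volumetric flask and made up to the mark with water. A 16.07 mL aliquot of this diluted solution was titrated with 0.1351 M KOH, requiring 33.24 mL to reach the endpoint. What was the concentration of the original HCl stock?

n(KOH) = 0.1351 x 0.03324 = 0.004491 mol.
n(HCl) in the aliquot = 0.004491 mol.
[diluted HCl] = 0.004491 / 0.01607 = 0.2794 M.
Dilution factor = 500.0/13.73 = 36.42, so [stock] = 0.2794 x 36.42 = 10.2 M.

10.2 M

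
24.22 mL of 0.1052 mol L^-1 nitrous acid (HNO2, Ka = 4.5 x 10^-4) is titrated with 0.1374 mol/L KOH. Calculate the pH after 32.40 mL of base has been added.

12.53

n(acid) = 0.1052 x 0.02422 = 0.002548 mol; n(KOH) added = 0.1374 x 0.03240 = 0.004452 mol.
Base is in excess by 0.004452 - 0.002548 = 0.001904 mol in a total volume of 0.05662 L.
[OH^-] = 0.001904/0.05662 = 0.03362 M, so pOH = 1.47 and pH = 14.00 - 1.47 = 12.53.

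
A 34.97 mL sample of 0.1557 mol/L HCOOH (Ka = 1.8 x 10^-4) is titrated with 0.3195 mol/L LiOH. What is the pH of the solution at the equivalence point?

n(HCOOH) = 0.1557 x 0.03497 = 0.005445 mol; V(LiOH) at equivalence = 0.005445/0.3195 = 0.01704 L.
At equivalence all the acid is converted to HCOO-; total volume = 0.03497 + 0.01704 = 0.05201 L, so [HCOO-] = 0.005445/0.05201 = 0.1047 M.
Kb = Kw/Ka = 1.0e-14 / 1.8 x 10^-4 = 5.56e-11.
[OH^-] = sqrt(Kb x [HCOO-]) = sqrt(5.56e-11 x 0.1047) = 2.41e-6 M.
pOH = 5.62, so pH = 14.00 - 5.62 = 8.38.

8.38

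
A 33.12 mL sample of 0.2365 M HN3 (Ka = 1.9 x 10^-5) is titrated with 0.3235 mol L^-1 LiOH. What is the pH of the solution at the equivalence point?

8.93

n(HN3) = 0.2365 x 0.03312 = 0.007833 mol; V(LiOH) at equivalence = 0.007833/0.3235 = 0.02421 L.
At equivalence all the acid is converted to N3-; total volume = 0.03312 + 0.02421 = 0.05733 L, so [N3-] = 0.007833/0.05733 = 0.1366 M.
Kb = Kw/Ka = 1.0e-14 / 1.9 x 10^-5 = 5.26e-10.
[OH^-] = sqrt(Kb x [N3-]) = sqrt(5.26e-10 x 0.1366) = 8.48e-6 M.
pOH = 5.07, so pH = 14.00 - 5.07 = 8.93.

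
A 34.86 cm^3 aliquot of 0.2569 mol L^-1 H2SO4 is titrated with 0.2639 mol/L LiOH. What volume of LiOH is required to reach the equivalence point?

67.9 mL

n(H2SO4) = 0.2569 mol/L x 0.03486 L = 0.008956 mol.
The neutralisation is 1 H2SO4 : 2 LiOH, so n(LiOH) = 0.008956 x 2/1 = 0.01791 mol.
V(LiOH) = 0.01791 / 0.2639 = 0.06787 L = 67.9 mL.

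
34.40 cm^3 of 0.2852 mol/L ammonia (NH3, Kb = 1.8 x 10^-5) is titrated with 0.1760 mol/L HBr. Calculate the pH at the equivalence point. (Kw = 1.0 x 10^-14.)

5.11

n(NH3) = 0.2852 x 0.03440 = 0.009811 mol; V(HBr) at equivalence = 0.009811/0.1760 = 0.05574 L.
At equivalence the base is fully converted to NH4+; total volume = 0.09014 L, so [NH4+] = 0.009811/0.09014 = 0.1088 M.
Ka(NH4+) = Kw/Kb = 1.0e-14 / 1.8 x 10^-5 = 5.56e-10.
[H^+] = sqrt(Ka x [NH4+]) = sqrt(5.56e-10 x 0.1088) = 7.78e-6 M.
pH = -log(7.78e-6) = 5.11.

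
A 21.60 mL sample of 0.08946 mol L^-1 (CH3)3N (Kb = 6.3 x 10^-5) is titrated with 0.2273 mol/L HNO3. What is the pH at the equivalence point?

n((CH3)3N) = 0.08946 x 0.02160 = 0.001932 mol; V(HNO3) at equivalence = 0.001932/0.2273 = 0.008501 L.
At equivalence the base is fully converted to (CH3)3NH+; total volume = 0.03010 L, so [(CH3)3NH+] = 0.001932/0.03010 = 0.06419 M.
Ka((CH3)3NH+) = Kw/Kb = 1.0e-14 / 6.3 x 10^-5 = 1.59e-10.
[H^+] = sqrt(Ka x [(CH3)3NH+]) = sqrt(1.59e-10 x 0.06419) = 3.19e-6 M.
pH = -log(3.19e-6) = 5.50.

5.50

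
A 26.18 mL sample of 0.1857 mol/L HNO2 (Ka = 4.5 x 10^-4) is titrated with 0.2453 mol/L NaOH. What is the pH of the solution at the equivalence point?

8.19

n(HNO2) = 0.1857 x 0.02618 = 0.004862 mol; V(NaOH) at equivalence = 0.004862/0.2453 = 0.01982 L.
At equivalence all the acid is converted to NO2-; total volume = 0.02618 + 0.01982 = 0.04600 L, so [NO2-] = 0.004862/0.04600 = 0.1057 M.
Kb = Kw/Ka = 1.0e-14 / 4.5 x 10^-4 = 2.22e-11.
[OH^-] = sqrt(Kb x [NO2-]) = sqrt(2.22e-11 x 0.1057) = 1.53e-6 M.
pOH = 5.81, so pH = 14.00 - 5.81 = 8.19.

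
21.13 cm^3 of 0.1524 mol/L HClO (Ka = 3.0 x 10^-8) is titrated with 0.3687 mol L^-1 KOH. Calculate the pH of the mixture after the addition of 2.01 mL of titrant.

Initial n(HClO) = 0.1524 x 0.02113 = 0.003220 mol.
n(KOH) added = 0.3687 x 0.002010 = 0.0007411 mol, converting that many moles of HClO to ClO-.
Remaining n(HClO) = 0.002479 mol; n(ClO-) = 0.0007411 mol.
By Henderson-Hasselbalch, pH = pKa + log([A^-]/[HA]) = 7.52 + log(0.0007411/0.002479) = 7.52 + (-0.52) = 7.00.

7.00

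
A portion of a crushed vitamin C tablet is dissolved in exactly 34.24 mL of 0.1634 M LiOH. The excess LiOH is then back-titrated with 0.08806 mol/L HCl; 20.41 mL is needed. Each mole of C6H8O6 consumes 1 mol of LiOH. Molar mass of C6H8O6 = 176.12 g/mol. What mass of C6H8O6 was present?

0.669 g

Total n(LiOH) added = 0.1634 x 0.03424 = 0.005595 mol.
n(HCl) used = 0.08806 x 0.02041 = 0.001797 mol, which equals the excess n(LiOH).
So n(LiOH) consumed by the sample = 0.005595 - 0.001797 = 0.003798 mol.
n(C6H8O6) = 0.003798 / 1 = 0.003798 mol.
mass = 0.003798 mol x 176.12 g/mol = 0.669 g.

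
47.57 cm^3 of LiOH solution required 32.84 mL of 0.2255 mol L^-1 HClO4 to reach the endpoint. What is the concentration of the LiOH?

0.156 M

n(HClO4) delivered = 0.2255 x 0.03284 = 0.007405 mol.
For a 1:1 reaction, n(LiOH) = 0.007405 mol.
[LiOH] = 0.007405 mol / 0.04757 L = 0.156 M.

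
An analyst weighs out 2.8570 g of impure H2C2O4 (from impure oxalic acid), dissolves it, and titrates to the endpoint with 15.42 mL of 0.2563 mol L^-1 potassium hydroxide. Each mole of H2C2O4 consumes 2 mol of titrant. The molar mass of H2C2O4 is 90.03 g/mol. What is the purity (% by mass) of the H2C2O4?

n(KOH) = 0.2563 x 0.01542 = 0.003952 mol.
n(H2C2O4) = 0.003952 / 2 = 0.001976 mol.
mass of H2C2O4 = 0.001976 x 90.03 = 0.1779 g.
% purity = 0.1779 / 2.8570 x 100 = 6.23%.

6.23%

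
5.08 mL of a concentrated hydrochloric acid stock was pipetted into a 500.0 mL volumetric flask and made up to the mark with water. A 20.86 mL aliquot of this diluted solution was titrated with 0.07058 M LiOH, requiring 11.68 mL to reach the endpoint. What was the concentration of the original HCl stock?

n(LiOH) = 0.07058 x 0.01168 = 0.0008244 mol.
n(HCl) in the aliquot = 0.0008244 mol.
[diluted HCl] = 0.0008244 / 0.02086 = 0.03952 M.
Dilution factor = 500.0/5.080 = 98.43, so [stock] = 0.03952 x 98.43 = 3.89 M.

3.89 M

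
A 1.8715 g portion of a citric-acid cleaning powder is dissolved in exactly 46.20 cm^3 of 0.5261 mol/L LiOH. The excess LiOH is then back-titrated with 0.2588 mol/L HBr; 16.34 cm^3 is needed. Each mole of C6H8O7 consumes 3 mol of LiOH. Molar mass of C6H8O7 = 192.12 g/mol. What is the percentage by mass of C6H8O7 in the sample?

68.7%

Total n(LiOH) added = 0.5261 x 0.04620 = 0.02431 mol.
n(HBr) used = 0.2588 x 0.01634 = 0.004229 mol, which equals the excess n(LiOH).
So n(LiOH) consumed by the sample = 0.02431 - 0.004229 = 0.02008 mol.
n(C6H8O7) = 0.02008 / 3 = 0.006692 mol.
mass C6H8O7 = 0.006692 x 192.12 = 1.286 g, so %C6H8O7 = 1.286/1.8715 x 100 = 68.7%.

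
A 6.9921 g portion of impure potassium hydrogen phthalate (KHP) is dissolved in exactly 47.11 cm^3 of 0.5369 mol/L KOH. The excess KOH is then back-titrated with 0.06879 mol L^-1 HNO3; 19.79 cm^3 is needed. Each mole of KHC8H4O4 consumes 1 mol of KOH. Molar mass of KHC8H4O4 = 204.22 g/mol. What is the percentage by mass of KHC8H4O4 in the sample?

69.9%

Total n(KOH) added = 0.5369 x 0.04711 = 0.02529 mol.
n(HNO3) used = 0.06879 x 0.01979 = 0.001361 mol, which equals the excess n(KOH).
So n(KOH) consumed by the sample = 0.02529 - 0.001361 = 0.02393 mol.
n(KHC8H4O4) = 0.02393 / 1 = 0.02393 mol.
mass KHC8H4O4 = 0.02393 x 204.22 = 4.887 g, so %KHC8H4O4 = 4.887/6.9921 x 100 = 69.9%.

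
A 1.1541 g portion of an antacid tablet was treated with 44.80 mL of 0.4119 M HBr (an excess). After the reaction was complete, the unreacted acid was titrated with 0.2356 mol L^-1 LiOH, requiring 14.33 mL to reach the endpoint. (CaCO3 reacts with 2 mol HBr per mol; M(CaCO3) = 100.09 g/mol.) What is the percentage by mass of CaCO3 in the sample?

Total n(HBr) added = 0.4119 x 0.04480 = 0.01845 mol.
n(LiOH) used = 0.2356 x 0.01433 = 0.003376 mol, which equals the excess n(HBr).
So n(HBr) consumed by the sample = 0.01845 - 0.003376 = 0.01508 mol.
n(CaCO3) = 0.01508 / 2 = 0.007538 mol.
mass CaCO3 = 0.007538 x 100.09 = 0.7545 g, so %CaCO3 = 0.7545/1.1541 x 100 = 65.4%.

65.4%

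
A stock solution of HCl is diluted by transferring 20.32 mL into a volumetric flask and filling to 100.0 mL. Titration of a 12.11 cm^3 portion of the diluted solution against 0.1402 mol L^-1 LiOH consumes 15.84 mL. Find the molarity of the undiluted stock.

0.902 M

n(LiOH) = 0.1402 x 0.01584 = 0.002221 mol.
n(HCl) in the aliquot = 0.002221 mol.
[diluted HCl] = 0.002221 / 0.01211 = 0.1834 M.
Dilution factor = 100.0/20.32 = 4.921, so [stock] = 0.1834 x 4.921 = 0.902 M.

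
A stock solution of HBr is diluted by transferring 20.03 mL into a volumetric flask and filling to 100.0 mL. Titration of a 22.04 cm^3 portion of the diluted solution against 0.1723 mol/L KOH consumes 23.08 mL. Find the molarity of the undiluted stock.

0.901 M

n(KOH) = 0.1723 x 0.02308 = 0.003977 mol.
n(HBr) in the aliquot = 0.003977 mol.
[diluted HBr] = 0.003977 / 0.02204 = 0.1804 M.
Dilution factor = 100.0/20.03 = 4.993, so [stock] = 0.1804 x 4.993 = 0.901 M.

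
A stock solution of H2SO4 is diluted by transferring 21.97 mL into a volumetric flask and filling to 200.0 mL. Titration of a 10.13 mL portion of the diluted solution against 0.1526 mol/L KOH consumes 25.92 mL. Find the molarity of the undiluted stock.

1.78 M

n(KOH) = 0.1526 x 0.02592 = 0.003955 mol.
n(H2SO4) in the aliquot = 0.003955 x 1/2 = 0.001978 mol.
[diluted H2SO4] = 0.001978 / 0.01013 = 0.1952 M.
Dilution factor = 200.0/21.97 = 9.103, so [stock] = 0.1952 x 9.103 = 1.78 M.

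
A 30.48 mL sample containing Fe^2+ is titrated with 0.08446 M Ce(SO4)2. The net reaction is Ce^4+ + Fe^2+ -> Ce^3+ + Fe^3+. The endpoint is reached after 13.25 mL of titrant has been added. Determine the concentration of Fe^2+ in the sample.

0.0367 M

n(Ce(SO4)2) = 0.08446 x 0.01325 = 0.001119 mol.
From the balanced equation, 1 mol Ce(SO4)2 reacts with 1 mol Fe^2+, so n(Fe^2+) = 0.001119 x 1/1 = 0.001119 mol.
[Fe^2+] = 0.001119 / 0.03048 L = 0.0367 M.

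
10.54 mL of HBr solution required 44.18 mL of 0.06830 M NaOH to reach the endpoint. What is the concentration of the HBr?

0.286 M

n(NaOH) delivered = 0.06830 x 0.04418 = 0.003017 mol.
For a 1:1 reaction, n(HBr) = 0.003017 mol.
[HBr] = 0.003017 mol / 0.01054 L = 0.286 M.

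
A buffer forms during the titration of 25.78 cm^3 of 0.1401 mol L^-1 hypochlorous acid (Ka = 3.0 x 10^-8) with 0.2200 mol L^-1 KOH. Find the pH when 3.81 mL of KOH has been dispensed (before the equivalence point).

7.00

Initial n(HClO) = 0.1401 x 0.02578 = 0.003612 mol.
n(KOH) added = 0.2200 x 0.003810 = 0.0008382 mol, converting that many moles of HClO to ClO-.
Remaining n(HClO) = 0.002774 mol; n(ClO-) = 0.0008382 mol.
By Henderson-Hasselbalch, pH = pKa + log([A^-]/[HA]) = 7.52 + log(0.0008382/0.002774) = 7.52 + (-0.52) = 7.00.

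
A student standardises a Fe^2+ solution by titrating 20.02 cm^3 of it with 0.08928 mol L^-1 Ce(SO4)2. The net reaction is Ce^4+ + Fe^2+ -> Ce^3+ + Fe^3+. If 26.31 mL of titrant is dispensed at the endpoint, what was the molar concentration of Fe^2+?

0.117 M

n(Ce(SO4)2) = 0.08928 x 0.02631 = 0.002349 mol.
From the balanced equation, 1 mol Ce(SO4)2 reacts with 1 mol Fe^2+, so n(Fe^2+) = 0.002349 x 1/1 = 0.002349 mol.
[Fe^2+] = 0.002349 / 0.02002 L = 0.117 M.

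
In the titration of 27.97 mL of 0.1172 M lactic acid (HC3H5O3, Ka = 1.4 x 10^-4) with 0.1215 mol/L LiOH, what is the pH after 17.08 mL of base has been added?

Initial n(HC3H5O3) = 0.1172 x 0.02797 = 0.003278 mol.
n(LiOH) added = 0.1215 x 0.01708 = 0.002075 mol, converting that many moles of HC3H5O3 to C3H5O3-.
Remaining n(HC3H5O3) = 0.001203 mol; n(C3H5O3-) = 0.002075 mol.
By Henderson-Hasselbalch, pH = pKa + log([A^-]/[HA]) = 3.85 + log(0.002075/0.001203) = 3.85 + (+0.24) = 4.09.

4.09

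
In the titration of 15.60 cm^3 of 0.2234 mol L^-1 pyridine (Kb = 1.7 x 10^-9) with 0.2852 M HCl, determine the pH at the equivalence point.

n(C5H5N) = 0.2234 x 0.01560 = 0.003485 mol; V(HCl) at equivalence = 0.003485/0.2852 = 0.01222 L.
At equivalence the base is fully converted to C5H5NH+; total volume = 0.02782 L, so [C5H5NH+] = 0.003485/0.02782 = 0.1253 M.
Ka(C5H5NH+) = Kw/Kb = 1.0e-14 / 1.7 x 10^-9 = 5.88e-6.
[H^+] = sqrt(Ka x [C5H5NH+]) = sqrt(5.88e-6 x 0.1253) = 0.000858 M.
pH = -log(0.000858) = 3.07.

3.07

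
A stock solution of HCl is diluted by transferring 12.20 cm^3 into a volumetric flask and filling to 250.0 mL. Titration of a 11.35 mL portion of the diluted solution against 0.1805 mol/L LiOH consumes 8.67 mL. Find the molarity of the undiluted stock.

n(LiOH) = 0.1805 x 0.008670 = 0.001565 mol.
n(HCl) in the aliquot = 0.001565 mol.
[diluted HCl] = 0.001565 / 0.01135 = 0.1379 M.
Dilution factor = 250.0/12.20 = 20.49, so [stock] = 0.1379 x 20.49 = 2.83 M.

2.83 M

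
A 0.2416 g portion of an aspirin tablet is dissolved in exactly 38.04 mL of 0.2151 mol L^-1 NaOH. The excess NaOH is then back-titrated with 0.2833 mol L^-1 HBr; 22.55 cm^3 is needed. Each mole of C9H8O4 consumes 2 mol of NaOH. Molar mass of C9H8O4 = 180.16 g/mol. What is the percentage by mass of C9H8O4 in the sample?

66.9%

Total n(NaOH) added = 0.2151 x 0.03804 = 0.008182 mol.
n(HBr) used = 0.2833 x 0.02255 = 0.006388 mol, which equals the excess n(NaOH).
So n(NaOH) consumed by the sample = 0.008182 - 0.006388 = 0.001794 mol.
n(C9H8O4) = 0.001794 / 2 = 0.0008970 mol.
mass C9H8O4 = 0.0008970 x 180.16 = 0.1616 g, so %C9H8O4 = 0.1616/0.2416 x 100 = 66.9%.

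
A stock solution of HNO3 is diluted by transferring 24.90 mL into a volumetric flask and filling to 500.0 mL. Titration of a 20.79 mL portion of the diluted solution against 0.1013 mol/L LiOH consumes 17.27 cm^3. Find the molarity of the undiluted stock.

1.69 M

n(LiOH) = 0.1013 x 0.01727 = 0.001749 mol.
n(HNO3) in the aliquot = 0.001749 mol.
[diluted HNO3] = 0.001749 / 0.02079 = 0.08415 M.
Dilution factor = 500.0/24.90 = 20.08, so [stock] = 0.08415 x 20.08 = 1.69 M.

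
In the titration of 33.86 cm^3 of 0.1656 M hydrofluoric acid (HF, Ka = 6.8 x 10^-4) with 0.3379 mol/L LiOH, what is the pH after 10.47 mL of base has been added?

3.40

Initial n(HF) = 0.1656 x 0.03386 = 0.005607 mol.
n(LiOH) added = 0.3379 x 0.01047 = 0.003538 mol, converting that many moles of HF to F-.
Remaining n(HF) = 0.002069 mol; n(F-) = 0.003538 mol.
By Henderson-Hasselbalch, pH = pKa + log([A^-]/[HA]) = 3.17 + log(0.003538/0.002069) = 3.17 + (+0.23) = 3.40.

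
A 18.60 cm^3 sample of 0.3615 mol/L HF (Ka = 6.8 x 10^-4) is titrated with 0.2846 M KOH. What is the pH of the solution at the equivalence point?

n(HF) = 0.3615 x 0.01860 = 0.006724 mol; V(KOH) at equivalence = 0.006724/0.2846 = 0.02363 L.
At equivalence all the acid is converted to F-; total volume = 0.01860 + 0.02363 = 0.04223 L, so [F-] = 0.006724/0.04223 = 0.1592 M.
Kb = Kw/Ka = 1.0e-14 / 6.8 x 10^-4 = 1.47e-11.
[OH^-] = sqrt(Kb x [F-]) = sqrt(1.47e-11 x 0.1592) = 1.53e-6 M.
pOH = 5.82, so pH = 14.00 - 5.82 = 8.18.

8.18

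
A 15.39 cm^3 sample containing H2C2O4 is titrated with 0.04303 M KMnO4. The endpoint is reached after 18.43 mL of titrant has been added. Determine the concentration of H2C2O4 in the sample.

n(KMnO4) = 0.04303 x 0.01843 = 0.0007930 mol.
From the balanced equation, 2 mol KMnO4 reacts with 5 mol H2C2O4, so n(H2C2O4) = 0.0007930 x 5/2 = 0.001983 mol.
[H2C2O4] = 0.001983 / 0.01539 L = 0.129 M.

0.129 M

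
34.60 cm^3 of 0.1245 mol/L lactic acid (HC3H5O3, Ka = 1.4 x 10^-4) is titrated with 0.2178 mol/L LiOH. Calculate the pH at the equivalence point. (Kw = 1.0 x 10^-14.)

n(HC3H5O3) = 0.1245 x 0.03460 = 0.004308 mol; V(LiOH) at equivalence = 0.004308/0.2178 = 0.01978 L.
At equivalence all the acid is converted to C3H5O3-; total volume = 0.03460 + 0.01978 = 0.05438 L, so [C3H5O3-] = 0.004308/0.05438 = 0.07922 M.
Kb = Kw/Ka = 1.0e-14 / 1.4 x 10^-4 = 7.14e-11.
[OH^-] = sqrt(Kb x [C3H5O3-]) = sqrt(7.14e-11 x 0.07922) = 2.38e-6 M.
pOH = 5.62, so pH = 14.00 - 5.62 = 8.38.

8.38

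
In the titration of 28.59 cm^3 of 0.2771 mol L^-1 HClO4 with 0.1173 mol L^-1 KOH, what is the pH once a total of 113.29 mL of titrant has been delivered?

12.58

n(acid) = 0.2771 x 0.02859 = 0.007922 mol; n(KOH) added = 0.1173 x 0.1133 = 0.01329 mol.
Base is in excess by 0.01329 - 0.007922 = 0.005367 mol in a total volume of 0.1419 L.
[OH^-] = 0.005367/0.1419 = 0.03783 M, so pOH = 1.42 and pH = 14.00 - 1.42 = 12.58.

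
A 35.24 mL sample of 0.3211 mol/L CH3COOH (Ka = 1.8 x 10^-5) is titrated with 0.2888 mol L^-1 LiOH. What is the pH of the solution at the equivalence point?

8.96

n(CH3COOH) = 0.3211 x 0.03524 = 0.01132 mol; V(LiOH) at equivalence = 0.01132/0.2888 = 0.03918 L.
At equivalence all the acid is converted to CH3COO-; total volume = 0.03524 + 0.03918 = 0.07442 L, so [CH3COO-] = 0.01132/0.07442 = 0.1520 M.
Kb = Kw/Ka = 1.0e-14 / 1.8 x 10^-5 = 5.56e-10.
[OH^-] = sqrt(Kb x [CH3COO-]) = sqrt(5.56e-10 x 0.1520) = 9.19e-6 M.
pOH = 5.04, so pH = 14.00 - 5.04 = 8.96.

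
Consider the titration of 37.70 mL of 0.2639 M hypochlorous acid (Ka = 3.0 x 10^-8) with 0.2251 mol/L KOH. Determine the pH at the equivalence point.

10.30

n(HClO) = 0.2639 x 0.03770 = 0.009949 mol; V(KOH) at equivalence = 0.009949/0.2251 = 0.04420 L.
At equivalence all the acid is converted to ClO-; total volume = 0.03770 + 0.04420 = 0.08190 L, so [ClO-] = 0.009949/0.08190 = 0.1215 M.
Kb = Kw/Ka = 1.0e-14 / 3.0 x 10^-8 = 3.33e-7.
[OH^-] = sqrt(Kb x [ClO-]) = sqrt(3.33e-7 x 0.1215) = 0.000201 M.
pOH = 3.70, so pH = 14.00 - 3.70 = 10.30.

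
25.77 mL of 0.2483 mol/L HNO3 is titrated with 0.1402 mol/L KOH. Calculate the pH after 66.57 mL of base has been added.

n(acid) = 0.2483 x 0.02577 = 0.006399 mol; n(KOH) added = 0.1402 x 0.06657 = 0.009333 mol.
Base is in excess by 0.009333 - 0.006399 = 0.002934 mol in a total volume of 0.09234 L.
[OH^-] = 0.002934/0.09234 = 0.03178 M, so pOH = 1.50 and pH = 14.00 - 1.50 = 12.50.

12.50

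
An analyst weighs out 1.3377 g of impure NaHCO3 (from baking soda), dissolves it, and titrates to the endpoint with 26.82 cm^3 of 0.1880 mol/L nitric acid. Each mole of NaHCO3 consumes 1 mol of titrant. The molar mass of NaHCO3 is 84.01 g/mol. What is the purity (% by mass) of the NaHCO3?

n(HNO3) = 0.1880 x 0.02682 = 0.005042 mol.
n(NaHCO3) = 0.005042 / 1 = 0.005042 mol.
mass of NaHCO3 = 0.005042 x 84.01 = 0.4236 g.
% purity = 0.4236 / 1.3377 x 100 = 31.7%.

31.7%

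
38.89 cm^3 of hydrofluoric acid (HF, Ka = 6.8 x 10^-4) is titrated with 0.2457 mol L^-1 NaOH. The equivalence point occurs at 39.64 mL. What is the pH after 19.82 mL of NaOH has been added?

19.82 mL is exactly half the equivalence volume (39.64/2), i.e. the half-equivalence point.
There, n(HA) = n(A^-), so pH = pKa = -log(6.8 x 10^-4) = 3.17.

3.17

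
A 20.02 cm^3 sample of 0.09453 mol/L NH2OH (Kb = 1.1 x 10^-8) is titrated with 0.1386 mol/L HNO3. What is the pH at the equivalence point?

n(NH2OH) = 0.09453 x 0.02002 = 0.001892 mol; V(HNO3) at equivalence = 0.001892/0.1386 = 0.01365 L.
At equivalence the base is fully converted to NH3OH+; total volume = 0.03367 L, so [NH3OH+] = 0.001892/0.03367 = 0.05620 M.
Ka(NH3OH+) = Kw/Kb = 1.0e-14 / 1.1 x 10^-8 = 9.09e-7.
[H^+] = sqrt(Ka x [NH3OH+]) = sqrt(9.09e-7 x 0.05620) = 0.000226 M.
pH = -log(0.000226) = 3.65.

3.65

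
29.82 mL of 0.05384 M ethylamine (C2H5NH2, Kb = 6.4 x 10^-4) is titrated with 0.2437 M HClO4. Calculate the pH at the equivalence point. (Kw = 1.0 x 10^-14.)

6.08

n(C2H5NH2) = 0.05384 x 0.02982 = 0.001606 mol; V(HClO4) at equivalence = 0.001606/0.2437 = 0.006588 L.
At equivalence the base is fully converted to C2H5NH3+; total volume = 0.03641 L, so [C2H5NH3+] = 0.001606/0.03641 = 0.04410 M.
Ka(C2H5NH3+) = Kw/Kb = 1.0e-14 / 6.4 x 10^-4 = 1.56e-11.
[H^+] = sqrt(Ka x [C2H5NH3+]) = sqrt(1.56e-11 x 0.04410) = 8.30e-7 M.
pH = -log(8.30e-7) = 6.08.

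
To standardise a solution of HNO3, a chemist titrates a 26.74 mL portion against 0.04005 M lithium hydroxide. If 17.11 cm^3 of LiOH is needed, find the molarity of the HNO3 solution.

0.0256 M

n(LiOH) delivered = 0.04005 x 0.01711 = 0.0006853 mol.
For a 1:1 reaction, n(HNO3) = 0.0006853 mol.
[HNO3] = 0.0006853 mol / 0.02674 L = 0.0256 M.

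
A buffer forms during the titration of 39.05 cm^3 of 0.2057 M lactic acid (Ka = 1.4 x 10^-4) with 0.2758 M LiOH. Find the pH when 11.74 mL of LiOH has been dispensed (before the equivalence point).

Initial n(HC3H5O3) = 0.2057 x 0.03905 = 0.008033 mol.
n(LiOH) added = 0.2758 x 0.01174 = 0.003238 mol, converting that many moles of HC3H5O3 to C3H5O3-.
Remaining n(HC3H5O3) = 0.004795 mol; n(C3H5O3-) = 0.003238 mol.
By Henderson-Hasselbalch, pH = pKa + log([A^-]/[HA]) = 3.85 + log(0.003238/0.004795) = 3.85 + (-0.17) = 3.68.

3.68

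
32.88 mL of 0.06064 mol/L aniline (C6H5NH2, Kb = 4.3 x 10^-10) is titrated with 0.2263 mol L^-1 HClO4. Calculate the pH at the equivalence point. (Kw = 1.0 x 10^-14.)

2.98

n(C6H5NH2) = 0.06064 x 0.03288 = 0.001994 mol; V(HClO4) at equivalence = 0.001994/0.2263 = 0.008811 L.
At equivalence the base is fully converted to C6H5NH3+; total volume = 0.04169 L, so [C6H5NH3+] = 0.001994/0.04169 = 0.04782 M.
Ka(C6H5NH3+) = Kw/Kb = 1.0e-14 / 4.3 x 10^-10 = 2.33e-5.
[H^+] = sqrt(Ka x [C6H5NH3+]) = sqrt(2.33e-5 x 0.04782) = 0.00105 M.
pH = -log(0.00105) = 2.98.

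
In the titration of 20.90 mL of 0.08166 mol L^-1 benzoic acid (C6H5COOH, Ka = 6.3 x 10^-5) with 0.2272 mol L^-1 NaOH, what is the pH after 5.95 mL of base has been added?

4.78

Initial n(C6H5COOH) = 0.08166 x 0.02090 = 0.001707 mol.
n(NaOH) added = 0.2272 x 0.005950 = 0.001352 mol, converting that many moles of C6H5COOH to C6H5COO-.
Remaining n(C6H5COOH) = 0.0003549 mol; n(C6H5COO-) = 0.001352 mol.
By Henderson-Hasselbalch, pH = pKa + log([A^-]/[HA]) = 4.20 + log(0.001352/0.0003549) = 4.20 + (+0.58) = 4.78.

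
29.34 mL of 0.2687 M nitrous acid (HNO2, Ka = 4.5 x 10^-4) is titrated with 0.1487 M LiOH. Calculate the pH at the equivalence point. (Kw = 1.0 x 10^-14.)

n(HNO2) = 0.2687 x 0.02934 = 0.007884 mol; V(LiOH) at equivalence = 0.007884/0.1487 = 0.05302 L.
At equivalence all the acid is converted to NO2-; total volume = 0.02934 + 0.05302 = 0.08236 L, so [NO2-] = 0.007884/0.08236 = 0.09573 M.
Kb = Kw/Ka = 1.0e-14 / 4.5 x 10^-4 = 2.22e-11.
[OH^-] = sqrt(Kb x [NO2-]) = sqrt(2.22e-11 x 0.09573) = 1.46e-6 M.
pOH = 5.84, so pH = 14.00 - 5.84 = 8.16.

8.16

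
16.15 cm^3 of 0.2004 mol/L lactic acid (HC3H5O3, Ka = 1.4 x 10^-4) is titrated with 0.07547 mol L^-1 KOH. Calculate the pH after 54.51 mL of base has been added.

12.09

n(acid) = 0.2004 x 0.01615 = 0.003236 mol; n(KOH) added = 0.07547 x 0.05451 = 0.004114 mol.
Base is in excess by 0.004114 - 0.003236 = 0.0008774 mol in a total volume of 0.07066 L.
[OH^-] = 0.0008774/0.07066 = 0.01242 M, so pOH = 1.91 and pH = 14.00 - 1.91 = 12.09.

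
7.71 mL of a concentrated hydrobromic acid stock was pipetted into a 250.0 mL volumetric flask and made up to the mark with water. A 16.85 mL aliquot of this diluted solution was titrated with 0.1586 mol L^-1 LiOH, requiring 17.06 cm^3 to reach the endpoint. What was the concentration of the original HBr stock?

n(LiOH) = 0.1586 x 0.01706 = 0.002706 mol.
n(HBr) in the aliquot = 0.002706 mol.
[diluted HBr] = 0.002706 / 0.01685 = 0.1606 M.
Dilution factor = 250.0/7.710 = 32.43, so [stock] = 0.1606 x 32.43 = 5.21 M.

5.21 M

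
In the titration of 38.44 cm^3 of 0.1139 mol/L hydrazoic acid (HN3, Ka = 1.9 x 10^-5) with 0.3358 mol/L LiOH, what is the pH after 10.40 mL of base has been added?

Initial n(HN3) = 0.1139 x 0.03844 = 0.004378 mol.
n(LiOH) added = 0.3358 x 0.01040 = 0.003492 mol, converting that many moles of HN3 to N3-.
Remaining n(HN3) = 0.0008860 mol; n(N3-) = 0.003492 mol.
By Henderson-Hasselbalch, pH = pKa + log([A^-]/[HA]) = 4.72 + log(0.003492/0.0008860) = 4.72 + (+0.60) = 5.32.

5.32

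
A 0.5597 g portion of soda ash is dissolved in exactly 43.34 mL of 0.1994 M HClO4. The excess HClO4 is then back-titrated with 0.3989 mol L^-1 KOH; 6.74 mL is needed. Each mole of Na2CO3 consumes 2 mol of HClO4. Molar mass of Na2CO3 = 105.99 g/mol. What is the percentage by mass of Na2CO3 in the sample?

Total n(HClO4) added = 0.1994 x 0.04334 = 0.008642 mol.
n(KOH) used = 0.3989 x 0.006740 = 0.002689 mol, which equals the excess n(HClO4).
So n(HClO4) consumed by the sample = 0.008642 - 0.002689 = 0.005953 mol.
n(Na2CO3) = 0.005953 / 2 = 0.002977 mol.
mass Na2CO3 = 0.002977 x 105.99 = 0.3155 g, so %Na2CO3 = 0.3155/0.5597 x 100 = 56.4%.

56.4%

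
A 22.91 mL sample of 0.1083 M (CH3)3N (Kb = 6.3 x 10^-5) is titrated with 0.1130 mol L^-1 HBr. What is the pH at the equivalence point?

5.53

n((CH3)3N) = 0.1083 x 0.02291 = 0.002481 mol; V(HBr) at equivalence = 0.002481/0.1130 = 0.02196 L.
At equivalence the base is fully converted to (CH3)3NH+; total volume = 0.04487 L, so [(CH3)3NH+] = 0.002481/0.04487 = 0.05530 M.
Ka((CH3)3NH+) = Kw/Kb = 1.0e-14 / 6.3 x 10^-5 = 1.59e-10.
[H^+] = sqrt(Ka x [(CH3)3NH+]) = sqrt(1.59e-10 x 0.05530) = 2.96e-6 M.
pH = -log(2.96e-6) = 5.53.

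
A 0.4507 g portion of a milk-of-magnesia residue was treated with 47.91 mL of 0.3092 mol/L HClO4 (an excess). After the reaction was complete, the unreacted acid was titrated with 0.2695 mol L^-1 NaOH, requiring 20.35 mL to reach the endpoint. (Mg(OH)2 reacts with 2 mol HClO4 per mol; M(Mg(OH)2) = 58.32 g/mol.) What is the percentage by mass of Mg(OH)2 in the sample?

Total n(HClO4) added = 0.3092 x 0.04791 = 0.01481 mol.
n(NaOH) used = 0.2695 x 0.02035 = 0.005484 mol, which equals the excess n(HClO4).
So n(HClO4) consumed by the sample = 0.01481 - 0.005484 = 0.009329 mol.
n(Mg(OH)2) = 0.009329 / 2 = 0.004665 mol.
mass Mg(OH)2 = 0.004665 x 58.32 = 0.2720 g, so %Mg(OH)2 = 0.2720/0.4507 x 100 = 60.4%.

60.4%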